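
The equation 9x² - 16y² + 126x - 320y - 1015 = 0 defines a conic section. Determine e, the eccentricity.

9(x² + 14x) -16(y² + 20y) = 1015
Completing the square gives 9(x + 7)² -16(y + 10)² = 1015 + 441 - 1600 = -144.
Divide by -144: (y + 10)²/9 - (x + 7)²/16 = 1
Hyperbola, center (-7, -10), transverse axis vertical; a² = 9, b² = 16.
c² = a² + b² = 25, so c = 5.
e = c/a = 5/3.

e = 5/3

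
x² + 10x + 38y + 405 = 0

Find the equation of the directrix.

y = -1/2

Only x is squared. Complete the square in x: (x + 5)² = -38(y + 10).
Vertex (-5, -10); 4p = -38 so p = -19/2. Opens down.
Directrix is the horizontal line y = k − p = -10 − (-19/2) = -1/2.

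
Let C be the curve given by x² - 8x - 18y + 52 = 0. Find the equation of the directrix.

y = -5/2

Only x is squared. Complete the square in x: (x - 4)² = 18(y - 2).
Vertex (4, 2); 4p = 18 so p = 9/2. Opens up.
Directrix is the horizontal line y = k − p = 2 − (9/2) = -5/2.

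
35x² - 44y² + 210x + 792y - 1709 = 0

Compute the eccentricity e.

e = √2765/35

Rearranging, 35(x² + 6x) -44(y² - 18y) = 1709.
Complete the square in x and y: 35(x + 3)² -44(y - 9)² = 1709 + 315 - 3564 = -1540
Divide through by -1540 to get (y - 9)²/35 - (x + 3)²/44 = 1.
Hyperbola, center (-3, 9), transverse axis vertical; a² = 35, b² = 44.
c² = a² + b² = 79, so c = √79.
e = c/a = √79/√35 = √2765/35.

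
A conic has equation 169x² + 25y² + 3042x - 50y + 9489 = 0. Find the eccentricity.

e = 12/13

169(x² + 18x) + 25(y² - 2y) = -9489
Complete the square in x and y: 169(x + 9)² + 25(y - 1)² = -9489 + 13689 + 25 = 4225
Divide through by 4225 to get (x + 9)²/25 + (y - 1)²/169 = 1.
Ellipse, center (-9, 1), major axis vertical; a² = 169, b² = 25.
c² = a² - b² = 144, so c = 12.
e = c/a = 12/13.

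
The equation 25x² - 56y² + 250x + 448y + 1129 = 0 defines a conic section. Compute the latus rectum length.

112/5

Rearranging, 25(x² + 10x) -56(y² - 8y) = -1129.
25(x + 5)² -56(y - 4)² = -1129 + 625 - 896 = -1400
Divide by -1400: (y - 4)²/25 - (x + 5)²/56 = 1
Hyperbola, center (-5, 4), transverse axis vertical; a² = 25, b² = 56.
Latus rectum length = 2b²/a = 2·56/5 = 112/5.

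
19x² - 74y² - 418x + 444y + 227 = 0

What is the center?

(11, 3)

Rearranging, 19(x² - 22x) -74(y² - 6y) = -227.
Complete the square: 19(x - 11)² -74(y - 3)² = -227 + 2299 - 666 = 1406
Divide by 1406: (x - 11)²/74 - (y - 3)²/19 = 1
Hyperbola with center (11, 3).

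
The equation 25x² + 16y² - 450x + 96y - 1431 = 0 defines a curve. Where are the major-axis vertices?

(9, -18) and (9, 12)

Group: 25(x² - 18x) + 16(y² + 6y) = 1431
Complete the square in x and y: 25(x - 9)² + 16(y + 3)² = 1431 + 2025 + 144 = 3600
Dividing both sides by 3600: (x - 9)²/144 + (y + 3)²/225 = 1
Ellipse, center (9, -3), major axis vertical; a² = 225, b² = 144.
a = 15. Vertices at (h, k ± a).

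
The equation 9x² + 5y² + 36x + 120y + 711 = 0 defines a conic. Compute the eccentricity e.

e = 2/3

Group the x- and y-terms: 9(x² + 4x) + 5(y² + 24y) = -711
Complete the square: 9(x + 2)² + 5(y + 12)² = -711 + 36 + 720 = 45
Divide by 45: (x + 2)²/5 + (y + 12)²/9 = 1
Ellipse, center (-2, -12), major axis vertical; a² = 9, b² = 5.
c² = a² - b² = 4, so c = 2.
e = c/a = 2/3.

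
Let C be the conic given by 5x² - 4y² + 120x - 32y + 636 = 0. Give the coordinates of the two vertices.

(-14, -4) and (-10, -4)

5(x² + 24x) -4(y² + 8y) = -636
Complete the square: 5(x + 12)² -4(y + 4)² = -636 + 720 - 64 = 20
Divide through by 20 to get (x + 12)²/4 - (y + 4)²/5 = 1.
Hyperbola, center (-12, -4), transverse axis horizontal; a² = 4, b² = 5.
a = 2. Vertices at (h ± a, k).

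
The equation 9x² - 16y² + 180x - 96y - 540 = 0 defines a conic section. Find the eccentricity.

e = 5/4

Collect terms: 9(x² + 20x) -16(y² + 6y) = 540
Complete the square in x and y: 9(x + 10)² -16(y + 3)² = 540 + 900 - 144 = 1296
Dividing both sides by 1296: (x + 10)²/144 - (y + 3)²/81 = 1
Hyperbola, center (-10, -3), transverse axis horizontal; a² = 144, b² = 81.
c² = a² + b² = 225, so c = 15.
e = c/a = 15/12 = 5/4.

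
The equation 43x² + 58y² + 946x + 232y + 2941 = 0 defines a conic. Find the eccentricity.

Group the x- and y-terms: 43(x² + 22x) + 58(y² + 4y) = -2941
43(x + 11)² + 58(y + 2)² = -2941 + 5203 + 232 = 2494
Divide through by 2494 to get (x + 11)²/58 + (y + 2)²/43 = 1.
Ellipse, center (-11, -2), major axis horizontal; a² = 58, b² = 43.
c² = a² - b² = 15, so c = √15.
e = c/a = √15/√58 = √870/58.

e = √870/58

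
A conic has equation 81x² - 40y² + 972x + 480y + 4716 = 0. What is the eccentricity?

Group the x- and y-terms: 81(x² + 12x) -40(y² - 12y) = -4716
Completing the square gives 81(x + 6)² -40(y - 6)² = -4716 + 2916 - 1440 = -3240.
Divide by -3240: (y - 6)²/81 - (x + 6)²/40 = 1
Hyperbola, center (-6, 6), transverse axis vertical; a² = 81, b² = 40.
c² = a² + b² = 121, so c = 11.
e = c/a = 11/9.

e = 11/9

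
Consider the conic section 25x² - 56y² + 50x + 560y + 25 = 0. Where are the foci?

25(x² + 2x) -56(y² - 10y) = -25
25(x + 1)² -56(y - 5)² = -25 + 25 - 1400 = -1400
Dividing both sides by -1400: (y - 5)²/25 - (x + 1)²/56 = 1
Hyperbola, center (-1, 5), transverse axis vertical; a² = 25, b² = 56.
c² = a² + b² = 25 + 56 = 81, so c = 9.
Foci lie on the vertical axis through the center: (h, k ± c).

(-1, -4) and (-1, 14)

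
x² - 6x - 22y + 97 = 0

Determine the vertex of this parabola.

(3, 4)

Only x is squared. Complete the square in x: (x - 3)² = 22(y - 4).
Vertex (3, 4); 4p = 22 so p = 11/2. Opens up.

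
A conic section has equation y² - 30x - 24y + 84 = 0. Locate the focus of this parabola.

Only y is squared. Complete the square in y: (y - 12)² = 30(x + 2).
Vertex (-2, 12); 4p = 30 so p = 15/2. Opens right.
Focus is p units from the vertex along the axis: (h + p, k).

(11/2, 12)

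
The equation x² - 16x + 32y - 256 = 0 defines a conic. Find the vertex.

(8, 10)

Only x is squared. Complete the square in x: (x - 8)² = -32(y - 10).
Vertex (8, 10); 4p = -32 so p = -8. Opens down.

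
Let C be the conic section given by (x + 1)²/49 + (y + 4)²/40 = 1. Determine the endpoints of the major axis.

Center (-1, -4). The larger denominator 49 sits under the x-term, so the major axis is horizontal; a² = 49, b² = 40.
a = 7. Vertices at (h ± a, k).

(-8, -4) and (6, -4)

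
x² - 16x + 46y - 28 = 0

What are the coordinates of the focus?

Only x is squared. Complete the square in x: (x - 8)² = -46(y - 2).
Vertex (8, 2); 4p = -46 so p = -23/2. Opens down.
Focus is p units from the vertex along the axis: (h, k + p).

(8, -19/2)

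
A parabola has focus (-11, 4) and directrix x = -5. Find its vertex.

(-8, 4)

The vertex is the midpoint between the focus and the directrix along the axis of symmetry.
Axis is horizontal (directrix is vertical). Vertex x-coordinate = (-11 + (-5))/2 = -8; y-coordinate = 4.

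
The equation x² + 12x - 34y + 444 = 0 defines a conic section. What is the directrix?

Only x is squared. Complete the square in x: (x + 6)² = 34(y - 12).
Vertex (-6, 12); 4p = 34 so p = 17/2. Opens up.
Directrix is the horizontal line y = k − p = 12 − (17/2) = 7/2.

y = 7/2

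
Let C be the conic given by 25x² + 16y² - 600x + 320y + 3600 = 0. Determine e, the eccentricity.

e = 3/5

Group: 25(x² - 24x) + 16(y² + 20y) = -3600
25(x - 12)² + 16(y + 10)² = -3600 + 3600 + 1600 = 1600
Dividing both sides by 1600: (x - 12)²/64 + (y + 10)²/100 = 1
Ellipse, center (12, -10), major axis vertical; a² = 100, b² = 64.
c² = a² - b² = 36, so c = 6.
e = c/a = 6/10 = 3/5.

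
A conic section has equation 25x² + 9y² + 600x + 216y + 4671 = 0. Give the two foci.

Group the x- and y-terms: 25(x² + 24x) + 9(y² + 24y) = -4671
Complete the square: 25(x + 12)² + 9(y + 12)² = -4671 + 3600 + 1296 = 225
Divide through by 225 to get (x + 12)²/9 + (y + 12)²/25 = 1.
Ellipse, center (-12, -12), major axis vertical; a² = 25, b² = 9.
c² = a² - b² = 25 - 9 = 16, so c = 4.
Foci lie on the vertical axis through the center: (h, k ± c).

(-12, -16) and (-12, -8)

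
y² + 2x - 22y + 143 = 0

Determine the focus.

(-23/2, 11)

Only y is squared. Complete the square in y: (y - 11)² = -2(x + 11).
Vertex (-11, 11); 4p = -2 so p = -1/2. Opens left.
Focus is p units from the vertex along the axis: (h + p, k).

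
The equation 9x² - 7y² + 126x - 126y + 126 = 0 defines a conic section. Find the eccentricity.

e = 4/3

9(x² + 14x) -7(y² + 18y) = -126
Completing the square gives 9(x + 7)² -7(y + 9)² = -126 + 441 - 567 = -252.
Dividing both sides by -252: (y + 9)²/36 - (x + 7)²/28 = 1
Hyperbola, center (-7, -9), transverse axis vertical; a² = 36, b² = 28.
c² = a² + b² = 64, so c = 8.
e = c/a = 8/6 = 4/3.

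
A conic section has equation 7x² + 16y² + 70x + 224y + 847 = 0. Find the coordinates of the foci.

Collect terms: 7(x² + 10x) + 16(y² + 14y) = -847
Completing the square gives 7(x + 5)² + 16(y + 7)² = -847 + 175 + 784 = 112.
Dividing both sides by 112: (x + 5)²/16 + (y + 7)²/7 = 1
Ellipse, center (-5, -7), major axis horizontal; a² = 16, b² = 7.
c² = a² - b² = 16 - 7 = 9, so c = 3.
Foci lie on the horizontal axis through the center: (h ± c, k).

(-8, -7) and (-2, -7)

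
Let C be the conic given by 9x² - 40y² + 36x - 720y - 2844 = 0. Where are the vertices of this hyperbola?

Rearranging, 9(x² + 4x) -40(y² + 18y) = 2844.
Complete the square in x and y: 9(x + 2)² -40(y + 9)² = 2844 + 36 - 3240 = -360
Divide through by -360 to get (y + 9)²/9 - (x + 2)²/40 = 1.
Hyperbola, center (-2, -9), transverse axis vertical; a² = 9, b² = 40.
a = 3. Vertices at (h, k ± a).

(-2, -12) and (-2, -6)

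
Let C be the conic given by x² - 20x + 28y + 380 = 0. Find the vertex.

(10, -10)

Only x is squared. Complete the square in x: (x - 10)² = -28(y + 10).
Vertex (10, -10); 4p = -28 so p = -7. Opens down.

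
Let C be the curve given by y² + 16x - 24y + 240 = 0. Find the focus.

(-10, 12)

Only y is squared. Complete the square in y: (y - 12)² = -16(x + 6).
Vertex (-6, 12); 4p = -16 so p = -4. Opens left.
Focus is p units from the vertex along the axis: (h + p, k).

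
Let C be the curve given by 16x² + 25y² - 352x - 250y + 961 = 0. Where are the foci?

16(x² - 22x) + 25(y² - 10y) = -961
16(x - 11)² + 25(y - 5)² = -961 + 1936 + 625 = 1600
Dividing both sides by 1600: (x - 11)²/100 + (y - 5)²/64 = 1
Ellipse, center (11, 5), major axis horizontal; a² = 100, b² = 64.
c² = a² - b² = 100 - 64 = 36, so c = 6.
Foci lie on the horizontal axis through the center: (h ± c, k).

(5, 5) and (17, 5)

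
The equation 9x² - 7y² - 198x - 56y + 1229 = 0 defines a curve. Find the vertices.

(11, -10) and (11, 2)

Collect terms: 9(x² - 22x) -7(y² + 8y) = -1229
Completing the square gives 9(x - 11)² -7(y + 4)² = -1229 + 1089 - 112 = -252.
Divide by -252: (y + 4)²/36 - (x - 11)²/28 = 1
Hyperbola, center (11, -4), transverse axis vertical; a² = 36, b² = 28.
a = 6. Vertices at (h, k ± a).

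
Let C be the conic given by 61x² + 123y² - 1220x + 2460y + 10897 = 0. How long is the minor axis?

2√61

Group: 61(x² - 20x) + 123(y² + 20y) = -10897
Complete the square: 61(x - 10)² + 123(y + 10)² = -10897 + 6100 + 12300 = 7503
Dividing both sides by 7503: (x - 10)²/123 + (y + 10)²/61 = 1
Ellipse, center (10, -10), major axis horizontal; a² = 123, b² = 61.
b² = 61 so b = √61; the minor axis has length 2b = 2√61.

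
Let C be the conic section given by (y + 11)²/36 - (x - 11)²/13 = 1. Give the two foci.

Center (11, -11). The positive term is the y-term, so the transverse axis is vertical; a² = 36, b² = 13.
c² = a² + b² = 36 + 13 = 49, so c = 7.
Foci lie on the vertical axis through the center: (h, k ± c).

(11, -18) and (11, -4)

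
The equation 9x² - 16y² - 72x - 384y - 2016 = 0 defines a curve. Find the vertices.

(4, -15) and (4, -9)

Group the x- and y-terms: 9(x² - 8x) -16(y² + 24y) = 2016
Complete the square: 9(x - 4)² -16(y + 12)² = 2016 + 144 - 2304 = -144
Divide through by -144 to get (y + 12)²/9 - (x - 4)²/16 = 1.
Hyperbola, center (4, -12), transverse axis vertical; a² = 9, b² = 16.
a = 3. Vertices at (h, k ± a).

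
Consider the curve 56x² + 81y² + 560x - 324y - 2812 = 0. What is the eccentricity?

Collect terms: 56(x² + 10x) + 81(y² - 4y) = 2812
Completing the square gives 56(x + 5)² + 81(y - 2)² = 2812 + 1400 + 324 = 4536.
Divide by 4536: (x + 5)²/81 + (y - 2)²/56 = 1
Ellipse, center (-5, 2), major axis horizontal; a² = 81, b² = 56.
c² = a² - b² = 25, so c = 5.
e = c/a = 5/9.

e = 5/9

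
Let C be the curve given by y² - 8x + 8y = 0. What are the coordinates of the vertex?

(-2, -4)

Only y is squared. Complete the square in y: (y + 4)² = 8(x + 2).
Vertex (-2, -4); 4p = 8 so p = 2. Opens right.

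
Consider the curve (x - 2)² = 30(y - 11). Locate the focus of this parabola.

(2, 37/2)

Vertex (2, 11); 4p = 30 so p = 15/2. Opens up.
Focus is p units from the vertex along the axis: (h, k + p).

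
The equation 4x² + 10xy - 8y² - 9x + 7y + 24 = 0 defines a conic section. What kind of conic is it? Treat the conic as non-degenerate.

A = 4, B = 10, C = -8.
Discriminant B² − 4AC = 10² − 4·4·(-8) = 228.
B² − 4AC > 0 ⇒ hyperbola.

hyperbola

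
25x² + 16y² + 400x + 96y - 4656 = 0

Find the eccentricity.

Collect terms: 25(x² + 16x) + 16(y² + 6y) = 4656
25(x + 8)² + 16(y + 3)² = 4656 + 1600 + 144 = 6400
Divide through by 6400 to get (x + 8)²/256 + (y + 3)²/400 = 1.
Ellipse, center (-8, -3), major axis vertical; a² = 400, b² = 256.
c² = a² - b² = 144, so c = 12.
e = c/a = 12/20 = 3/5.

e = 3/5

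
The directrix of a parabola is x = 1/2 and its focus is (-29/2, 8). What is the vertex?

(-7, 8)

The vertex is the midpoint between the focus and the directrix along the axis of symmetry.
Axis is horizontal (directrix is vertical). Vertex x-coordinate = (-29/2 + 1/2)/2 = -7; y-coordinate = 8.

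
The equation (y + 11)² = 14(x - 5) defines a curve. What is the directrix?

Vertex (5, -11); 4p = 14 so p = 7/2. Opens right.
Directrix is the vertical line x = h − p = 5 − (7/2) = 3/2.

x = 3/2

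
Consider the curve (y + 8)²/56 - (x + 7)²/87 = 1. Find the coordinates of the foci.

Center (-7, -8). The positive term is the y-term, so the transverse axis is vertical; a² = 56, b² = 87.
c² = a² + b² = 56 + 87 = 143, so c = √143.
Foci lie on the vertical axis through the center: (h, k ± c).

(-7, -8 - √143) and (-7, -8 + √143)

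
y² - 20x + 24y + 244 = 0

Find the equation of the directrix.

Only y is squared. Complete the square in y: (y + 12)² = 20(x - 5).
Vertex (5, -12); 4p = 20 so p = 5. Opens right.
Directrix is the vertical line x = h − p = 5 − (5) = 0.

x = 0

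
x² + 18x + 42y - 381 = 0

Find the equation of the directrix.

y = 43/2

Only x is squared. Complete the square in x: (x + 9)² = -42(y - 11).
Vertex (-9, 11); 4p = -42 so p = -21/2. Opens down.
Directrix is the horizontal line y = k − p = 11 − (-21/2) = 43/2.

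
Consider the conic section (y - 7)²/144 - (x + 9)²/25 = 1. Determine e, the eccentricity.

e = 13/12

Center (-9, 7). The positive term is the y-term, so the transverse axis is vertical; a² = 144, b² = 25.
c² = a² + b² = 169, so c = 13.
e = c/a = 13/12.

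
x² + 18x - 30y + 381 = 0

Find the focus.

Only x is squared. Complete the square in x: (x + 9)² = 30(y - 10).
Vertex (-9, 10); 4p = 30 so p = 15/2. Opens up.
Focus is p units from the vertex along the axis: (h, k + p).

(-9, 35/2)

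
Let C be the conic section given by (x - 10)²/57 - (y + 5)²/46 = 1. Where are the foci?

(10 - √103, -5) and (10 + √103, -5)

Center (10, -5). The positive term is the x-term, so the transverse axis is horizontal; a² = 57, b² = 46.
c² = a² + b² = 57 + 46 = 103, so c = √103.
Foci lie on the horizontal axis through the center: (h ± c, k).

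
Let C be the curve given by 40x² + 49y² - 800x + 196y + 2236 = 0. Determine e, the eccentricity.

e = 3/7

Group the x- and y-terms: 40(x² - 20x) + 49(y² + 4y) = -2236
Completing the square gives 40(x - 10)² + 49(y + 2)² = -2236 + 4000 + 196 = 1960.
Divide through by 1960 to get (x - 10)²/49 + (y + 2)²/40 = 1.
Ellipse, center (10, -2), major axis horizontal; a² = 49, b² = 40.
c² = a² - b² = 9, so c = 3.
e = c/a = 3/7.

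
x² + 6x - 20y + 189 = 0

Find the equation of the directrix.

y = 4

Only x is squared. Complete the square in x: (x + 3)² = 20(y - 9).
Vertex (-3, 9); 4p = 20 so p = 5. Opens up.
Directrix is the horizontal line y = k − p = 9 − (5) = 4.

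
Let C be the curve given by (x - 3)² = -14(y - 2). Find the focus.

Vertex (3, 2); 4p = -14 so p = -7/2. Opens down.
Focus is p units from the vertex along the axis: (h, k + p).

(3, -3/2)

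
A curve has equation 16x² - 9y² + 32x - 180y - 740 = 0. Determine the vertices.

(-1, -14) and (-1, -6)

Rearranging, 16(x² + 2x) -9(y² + 20y) = 740.
Complete the square in x and y: 16(x + 1)² -9(y + 10)² = 740 + 16 - 900 = -144
Divide through by -144 to get (y + 10)²/16 - (x + 1)²/9 = 1.
Hyperbola, center (-1, -10), transverse axis vertical; a² = 16, b² = 9.
a = 4. Vertices at (h, k ± a).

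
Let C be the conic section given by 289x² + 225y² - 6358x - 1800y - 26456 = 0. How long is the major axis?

34

289(x² - 22x) + 225(y² - 8y) = 26456
Complete the square in x and y: 289(x - 11)² + 225(y - 4)² = 26456 + 34969 + 3600 = 65025
Divide through by 65025 to get (x - 11)²/225 + (y - 4)²/289 = 1.
Ellipse, center (11, 4), major axis vertical; a² = 289, b² = 225.
a² = 289 so a = 17; the major axis has length 2a = 34.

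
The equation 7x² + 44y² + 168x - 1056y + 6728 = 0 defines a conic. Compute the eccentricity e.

e = √407/22

7(x² + 24x) + 44(y² - 24y) = -6728
Complete the square in x and y: 7(x + 12)² + 44(y - 12)² = -6728 + 1008 + 6336 = 616
Divide through by 616 to get (x + 12)²/88 + (y - 12)²/14 = 1.
Ellipse, center (-12, 12), major axis horizontal; a² = 88, b² = 14.
c² = a² - b² = 74, so c = √74.
e = c/a = √74/2√22 = √407/22.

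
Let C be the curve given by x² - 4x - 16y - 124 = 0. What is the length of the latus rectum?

16

Only x is squared. Complete the square in x: (x - 2)² = 16(y + 8).
Vertex (2, -8); 4p = 16 so p = 4. Opens up.
Latus rectum length = |4p| = 16.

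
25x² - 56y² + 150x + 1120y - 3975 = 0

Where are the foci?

(-3, 1) and (-3, 19)

Group: 25(x² + 6x) -56(y² - 20y) = 3975
Complete the square in x and y: 25(x + 3)² -56(y - 10)² = 3975 + 225 - 5600 = -1400
Dividing both sides by -1400: (y - 10)²/25 - (x + 3)²/56 = 1
Hyperbola, center (-3, 10), transverse axis vertical; a² = 25, b² = 56.
c² = a² + b² = 25 + 56 = 81, so c = 9.
Foci lie on the vertical axis through the center: (h, k ± c).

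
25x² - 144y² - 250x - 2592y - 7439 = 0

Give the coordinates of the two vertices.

(5, -14) and (5, -4)

25(x² - 10x) -144(y² + 18y) = 7439
25(x - 5)² -144(y + 9)² = 7439 + 625 - 11664 = -3600
Divide through by -3600 to get (y + 9)²/25 - (x - 5)²/144 = 1.
Hyperbola, center (5, -9), transverse axis vertical; a² = 25, b² = 144.
a = 5. Vertices at (h, k ± a).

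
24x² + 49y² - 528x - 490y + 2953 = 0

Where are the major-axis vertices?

(4, 5) and (18, 5)

Group: 24(x² - 22x) + 49(y² - 10y) = -2953
Complete the square: 24(x - 11)² + 49(y - 5)² = -2953 + 2904 + 1225 = 1176
Divide through by 1176 to get (x - 11)²/49 + (y - 5)²/24 = 1.
Ellipse, center (11, 5), major axis horizontal; a² = 49, b² = 24.
a = 7. Vertices at (h ± a, k).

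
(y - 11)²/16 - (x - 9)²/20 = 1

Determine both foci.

Center (9, 11). The positive term is the y-term, so the transverse axis is vertical; a² = 16, b² = 20.
c² = a² + b² = 16 + 20 = 36, so c = 6.
Foci lie on the vertical axis through the center: (h, k ± c).

(9, 5) and (9, 17)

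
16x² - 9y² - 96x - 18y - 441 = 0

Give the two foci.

(-7, -1) and (13, -1)

Group the x- and y-terms: 16(x² - 6x) -9(y² + 2y) = 441
Complete the square in x and y: 16(x - 3)² -9(y + 1)² = 441 + 144 - 9 = 576
Dividing both sides by 576: (x - 3)²/36 - (y + 1)²/64 = 1
Hyperbola, center (3, -1), transverse axis horizontal; a² = 36, b² = 64.
c² = a² + b² = 36 + 64 = 100, so c = 10.
Foci lie on the horizontal axis through the center: (h ± c, k).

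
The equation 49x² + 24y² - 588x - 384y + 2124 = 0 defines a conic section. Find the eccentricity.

Group: 49(x² - 12x) + 24(y² - 16y) = -2124
Completing the square gives 49(x - 6)² + 24(y - 8)² = -2124 + 1764 + 1536 = 1176.
Dividing both sides by 1176: (x - 6)²/24 + (y - 8)²/49 = 1
Ellipse, center (6, 8), major axis vertical; a² = 49, b² = 24.
c² = a² - b² = 25, so c = 5.
e = c/a = 5/7.

e = 5/7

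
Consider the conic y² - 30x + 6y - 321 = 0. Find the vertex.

(-11, -3)

Only y is squared. Complete the square in y: (y + 3)² = 30(x + 11).
Vertex (-11, -3); 4p = 30 so p = 15/2. Opens right.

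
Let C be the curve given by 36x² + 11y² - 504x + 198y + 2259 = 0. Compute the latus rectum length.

11/3

36(x² - 14x) + 11(y² + 18y) = -2259
Complete the square: 36(x - 7)² + 11(y + 9)² = -2259 + 1764 + 891 = 396
Dividing both sides by 396: (x - 7)²/11 + (y + 9)²/36 = 1
Ellipse, center (7, -9), major axis vertical; a² = 36, b² = 11.
Latus rectum length = 2b²/a = 2·11/6 = 11/3.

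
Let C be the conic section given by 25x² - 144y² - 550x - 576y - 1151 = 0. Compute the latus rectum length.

25/6

Collect terms: 25(x² - 22x) -144(y² + 4y) = 1151
25(x - 11)² -144(y + 2)² = 1151 + 3025 - 576 = 3600
Divide through by 3600 to get (x - 11)²/144 - (y + 2)²/25 = 1.
Hyperbola, center (11, -2), transverse axis horizontal; a² = 144, b² = 25.
Latus rectum length = 2b²/a = 2·25/12 = 25/6.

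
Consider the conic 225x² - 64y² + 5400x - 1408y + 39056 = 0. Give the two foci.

(-12, -28) and (-12, 6)

Group the x- and y-terms: 225(x² + 24x) -64(y² + 22y) = -39056
Completing the square gives 225(x + 12)² -64(y + 11)² = -39056 + 32400 - 7744 = -14400.
Dividing both sides by -14400: (y + 11)²/225 - (x + 12)²/64 = 1
Hyperbola, center (-12, -11), transverse axis vertical; a² = 225, b² = 64.
c² = a² + b² = 225 + 64 = 289, so c = 17.
Foci lie on the vertical axis through the center: (h, k ± c).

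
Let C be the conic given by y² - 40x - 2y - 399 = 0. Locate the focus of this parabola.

Only y is squared. Complete the square in y: (y - 1)² = 40(x + 10).
Vertex (-10, 1); 4p = 40 so p = 10. Opens right.
Focus is p units from the vertex along the axis: (h + p, k).

(0, 1)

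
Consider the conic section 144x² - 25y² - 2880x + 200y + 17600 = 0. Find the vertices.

(10, -8) and (10, 16)

Group: 144(x² - 20x) -25(y² - 8y) = -17600
Complete the square: 144(x - 10)² -25(y - 4)² = -17600 + 14400 - 400 = -3600
Divide through by -3600 to get (y - 4)²/144 - (x - 10)²/25 = 1.
Hyperbola, center (10, 4), transverse axis vertical; a² = 144, b² = 25.
a = 12. Vertices at (h, k ± a).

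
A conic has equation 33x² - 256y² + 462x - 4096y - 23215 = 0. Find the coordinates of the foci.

(-24, -8) and (10, -8)

Group: 33(x² + 14x) -256(y² + 16y) = 23215
Complete the square: 33(x + 7)² -256(y + 8)² = 23215 + 1617 - 16384 = 8448
Dividing both sides by 8448: (x + 7)²/256 - (y + 8)²/33 = 1
Hyperbola, center (-7, -8), transverse axis horizontal; a² = 256, b² = 33.
c² = a² + b² = 256 + 33 = 289, so c = 17.
Foci lie on the horizontal axis through the center: (h ± c, k).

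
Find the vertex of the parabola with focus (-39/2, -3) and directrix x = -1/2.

(-10, -3)

The vertex is the midpoint between the focus and the directrix along the axis of symmetry.
Axis is horizontal (directrix is vertical). Vertex x-coordinate = (-39/2 + (-1/2))/2 = -10; y-coordinate = -3.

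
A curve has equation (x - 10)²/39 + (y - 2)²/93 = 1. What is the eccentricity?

e = 3√62/31

Center (10, 2). The larger denominator 93 sits under the y-term, so the major axis is vertical; a² = 93, b² = 39.
c² = a² - b² = 54, so c = 3√6.
e = c/a = 3√6/√93 = 3√62/31.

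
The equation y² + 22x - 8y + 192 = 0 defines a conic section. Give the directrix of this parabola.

Only y is squared. Complete the square in y: (y - 4)² = -22(x + 8).
Vertex (-8, 4); 4p = -22 so p = -11/2. Opens left.
Directrix is the vertical line x = h − p = -8 − (-11/2) = -5/2.

x = -5/2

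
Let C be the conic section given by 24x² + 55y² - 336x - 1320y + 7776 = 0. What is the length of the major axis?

Group: 24(x² - 14x) + 55(y² - 24y) = -7776
Complete the square: 24(x - 7)² + 55(y - 12)² = -7776 + 1176 + 7920 = 1320
Dividing both sides by 1320: (x - 7)²/55 + (y - 12)²/24 = 1
Ellipse, center (7, 12), major axis horizontal; a² = 55, b² = 24.
a² = 55 so a = √55; the major axis has length 2a = 2√55.

2√55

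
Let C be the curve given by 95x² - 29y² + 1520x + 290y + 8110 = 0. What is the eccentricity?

e = 2√2945/95

95(x² + 16x) -29(y² - 10y) = -8110
Complete the square in x and y: 95(x + 8)² -29(y - 5)² = -8110 + 6080 - 725 = -2755
Divide by -2755: (y - 5)²/95 - (x + 8)²/29 = 1
Hyperbola, center (-8, 5), transverse axis vertical; a² = 95, b² = 29.
c² = a² + b² = 124, so c = 2√31.
e = c/a = 2√31/√95 = 2√2945/95.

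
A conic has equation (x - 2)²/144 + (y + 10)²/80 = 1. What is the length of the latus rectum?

40/3

Center (2, -10). The larger denominator 144 sits under the x-term, so the major axis is horizontal; a² = 144, b² = 80.
Latus rectum length = 2b²/a = 2·80/12 = 40/3.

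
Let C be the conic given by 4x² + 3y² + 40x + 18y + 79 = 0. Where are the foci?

(-5, -5) and (-5, -1)

4(x² + 10x) + 3(y² + 6y) = -79
Completing the square gives 4(x + 5)² + 3(y + 3)² = -79 + 100 + 27 = 48.
Dividing both sides by 48: (x + 5)²/12 + (y + 3)²/16 = 1
Ellipse, center (-5, -3), major axis vertical; a² = 16, b² = 12.
c² = a² - b² = 16 - 12 = 4, so c = 2.
Foci lie on the vertical axis through the center: (h, k ± c).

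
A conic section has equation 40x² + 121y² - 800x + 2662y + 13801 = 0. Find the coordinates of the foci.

Group the x- and y-terms: 40(x² - 20x) + 121(y² + 22y) = -13801
40(x - 10)² + 121(y + 11)² = -13801 + 4000 + 14641 = 4840
Divide through by 4840 to get (x - 10)²/121 + (y + 11)²/40 = 1.
Ellipse, center (10, -11), major axis horizontal; a² = 121, b² = 40.
c² = a² - b² = 121 - 40 = 81, so c = 9.
Foci lie on the horizontal axis through the center: (h ± c, k).

(1, -11) and (19, -11)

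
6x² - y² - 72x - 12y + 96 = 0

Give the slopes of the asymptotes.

√6 and -√6

6(x² - 12x) -(y² + 12y) = -96
6(x - 6)² -(y + 6)² = -96 + 216 - 36 = 84
Dividing both sides by 84: (x - 6)²/14 - (y + 6)²/84 = 1
Hyperbola, center (6, -6), transverse axis horizontal; a² = 14, b² = 84.
For a horizontal hyperbola the asymptotes have slope ±b/a.
Here that is ±2√21/√14 = ±√6.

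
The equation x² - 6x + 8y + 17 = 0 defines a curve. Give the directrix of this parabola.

Only x is squared. Complete the square in x: (x - 3)² = -8(y + 1).
Vertex (3, -1); 4p = -8 so p = -2. Opens down.
Directrix is the horizontal line y = k − p = -1 − (-2) = 1.

y = 1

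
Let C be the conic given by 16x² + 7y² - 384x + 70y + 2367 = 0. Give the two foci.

Collect terms: 16(x² - 24x) + 7(y² + 10y) = -2367
Complete the square: 16(x - 12)² + 7(y + 5)² = -2367 + 2304 + 175 = 112
Divide through by 112 to get (x - 12)²/7 + (y + 5)²/16 = 1.
Ellipse, center (12, -5), major axis vertical; a² = 16, b² = 7.
c² = a² - b² = 16 - 7 = 9, so c = 3.
Foci lie on the vertical axis through the center: (h, k ± c).

(12, -8) and (12, -2)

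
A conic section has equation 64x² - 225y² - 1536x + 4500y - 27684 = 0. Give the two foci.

(-5, 10) and (29, 10)

Collect terms: 64(x² - 24x) -225(y² - 20y) = 27684
Complete the square in x and y: 64(x - 12)² -225(y - 10)² = 27684 + 9216 - 22500 = 14400
Dividing both sides by 14400: (x - 12)²/225 - (y - 10)²/64 = 1
Hyperbola, center (12, 10), transverse axis horizontal; a² = 225, b² = 64.
c² = a² + b² = 225 + 64 = 289, so c = 17.
Foci lie on the horizontal axis through the center: (h ± c, k).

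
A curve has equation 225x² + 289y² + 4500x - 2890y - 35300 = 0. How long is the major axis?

Group the x- and y-terms: 225(x² + 20x) + 289(y² - 10y) = 35300
225(x + 10)² + 289(y - 5)² = 35300 + 22500 + 7225 = 65025
Divide through by 65025 to get (x + 10)²/289 + (y - 5)²/225 = 1.
Ellipse, center (-10, 5), major axis horizontal; a² = 289, b² = 225.
a² = 289 so a = 17; the major axis has length 2a = 34.

34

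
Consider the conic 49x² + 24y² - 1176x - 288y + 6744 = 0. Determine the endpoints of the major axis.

Group the x- and y-terms: 49(x² - 24x) + 24(y² - 12y) = -6744
Complete the square: 49(x - 12)² + 24(y - 6)² = -6744 + 7056 + 864 = 1176
Divide by 1176: (x - 12)²/24 + (y - 6)²/49 = 1
Ellipse, center (12, 6), major axis vertical; a² = 49, b² = 24.
a = 7. Vertices at (h, k ± a).

(12, -1) and (12, 13)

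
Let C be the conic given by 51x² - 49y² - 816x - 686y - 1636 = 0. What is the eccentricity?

e = 10/7

51(x² - 16x) -49(y² + 14y) = 1636
51(x - 8)² -49(y + 7)² = 1636 + 3264 - 2401 = 2499
Divide by 2499: (x - 8)²/49 - (y + 7)²/51 = 1
Hyperbola, center (8, -7), transverse axis horizontal; a² = 49, b² = 51.
c² = a² + b² = 100, so c = 10.
e = c/a = 10/7.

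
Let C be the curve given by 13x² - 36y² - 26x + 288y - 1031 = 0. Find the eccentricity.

Collect terms: 13(x² - 2x) -36(y² - 8y) = 1031
13(x - 1)² -36(y - 4)² = 1031 + 13 - 576 = 468
Divide through by 468 to get (x - 1)²/36 - (y - 4)²/13 = 1.
Hyperbola, center (1, 4), transverse axis horizontal; a² = 36, b² = 13.
c² = a² + b² = 49, so c = 7.
e = c/a = 7/6.

e = 7/6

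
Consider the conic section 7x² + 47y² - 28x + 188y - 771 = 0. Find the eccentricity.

Group: 7(x² - 4x) + 47(y² + 4y) = 771
Complete the square: 7(x - 2)² + 47(y + 2)² = 771 + 28 + 188 = 987
Divide by 987: (x - 2)²/141 + (y + 2)²/21 = 1
Ellipse, center (2, -2), major axis horizontal; a² = 141, b² = 21.
c² = a² - b² = 120, so c = 2√30.
e = c/a = 2√30/√141 = 2√470/47.

e = 2√470/47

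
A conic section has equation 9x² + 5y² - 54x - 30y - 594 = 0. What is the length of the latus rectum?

Rearranging, 9(x² - 6x) + 5(y² - 6y) = 594.
Complete the square in x and y: 9(x - 3)² + 5(y - 3)² = 594 + 81 + 45 = 720
Divide by 720: (x - 3)²/80 + (y - 3)²/144 = 1
Ellipse, center (3, 3), major axis vertical; a² = 144, b² = 80.
Latus rectum length = 2b²/a = 2·80/12 = 40/3.

40/3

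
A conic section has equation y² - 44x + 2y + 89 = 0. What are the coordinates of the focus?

Only y is squared. Complete the square in y: (y + 1)² = 44(x - 2).
Vertex (2, -1); 4p = 44 so p = 11. Opens right.
Focus is p units from the vertex along the axis: (h + p, k).

(13, -1)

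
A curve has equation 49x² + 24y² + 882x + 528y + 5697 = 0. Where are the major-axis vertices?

49(x² + 18x) + 24(y² + 22y) = -5697
Complete the square: 49(x + 9)² + 24(y + 11)² = -5697 + 3969 + 2904 = 1176
Divide through by 1176 to get (x + 9)²/24 + (y + 11)²/49 = 1.
Ellipse, center (-9, -11), major axis vertical; a² = 49, b² = 24.
a = 7. Vertices at (h, k ± a).

(-9, -18) and (-9, -4)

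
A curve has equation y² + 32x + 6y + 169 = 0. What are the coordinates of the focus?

(-13, -3)

Only y is squared. Complete the square in y: (y + 3)² = -32(x + 5).
Vertex (-5, -3); 4p = -32 so p = -8. Opens left.
Focus is p units from the vertex along the axis: (h + p, k).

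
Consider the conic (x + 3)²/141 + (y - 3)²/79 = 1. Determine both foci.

(-3 - √62, 3) and (-3 + √62, 3)

Center (-3, 3). The larger denominator 141 sits under the x-term, so the major axis is horizontal; a² = 141, b² = 79.
c² = a² - b² = 141 - 79 = 62, so c = √62.
Foci lie on the horizontal axis through the center: (h ± c, k).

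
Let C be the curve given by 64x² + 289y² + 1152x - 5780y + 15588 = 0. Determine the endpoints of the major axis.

(-26, 10) and (8, 10)

64(x² + 18x) + 289(y² - 20y) = -15588
Complete the square in x and y: 64(x + 9)² + 289(y - 10)² = -15588 + 5184 + 28900 = 18496
Divide through by 18496 to get (x + 9)²/289 + (y - 10)²/64 = 1.
Ellipse, center (-9, 10), major axis horizontal; a² = 289, b² = 64.
a = 17. Vertices at (h ± a, k).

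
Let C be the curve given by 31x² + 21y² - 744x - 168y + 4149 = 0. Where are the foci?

Group: 31(x² - 24x) + 21(y² - 8y) = -4149
Complete the square in x and y: 31(x - 12)² + 21(y - 4)² = -4149 + 4464 + 336 = 651
Divide through by 651 to get (x - 12)²/21 + (y - 4)²/31 = 1.
Ellipse, center (12, 4), major axis vertical; a² = 31, b² = 21.
c² = a² - b² = 31 - 21 = 10, so c = √10.
Foci lie on the vertical axis through the center: (h, k ± c).

(12, 4 - √10) and (12, 4 + √10)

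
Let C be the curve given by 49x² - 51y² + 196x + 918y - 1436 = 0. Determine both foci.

(-2, -1) and (-2, 19)

Collect terms: 49(x² + 4x) -51(y² - 18y) = 1436
Completing the square gives 49(x + 2)² -51(y - 9)² = 1436 + 196 - 4131 = -2499.
Divide through by -2499 to get (y - 9)²/49 - (x + 2)²/51 = 1.
Hyperbola, center (-2, 9), transverse axis vertical; a² = 49, b² = 51.
c² = a² + b² = 49 + 51 = 100, so c = 10.
Foci lie on the vertical axis through the center: (h, k ± c).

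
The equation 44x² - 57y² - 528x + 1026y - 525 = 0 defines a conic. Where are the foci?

Group: 44(x² - 12x) -57(y² - 18y) = 525
44(x - 6)² -57(y - 9)² = 525 + 1584 - 4617 = -2508
Divide through by -2508 to get (y - 9)²/44 - (x - 6)²/57 = 1.
Hyperbola, center (6, 9), transverse axis vertical; a² = 44, b² = 57.
c² = a² + b² = 44 + 57 = 101, so c = √101.
Foci lie on the vertical axis through the center: (h, k ± c).

(6, 9 - √101) and (6, 9 + √101)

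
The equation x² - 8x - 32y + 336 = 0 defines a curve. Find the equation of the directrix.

Only x is squared. Complete the square in x: (x - 4)² = 32(y - 10).
Vertex (4, 10); 4p = 32 so p = 8. Opens up.
Directrix is the horizontal line y = k − p = 10 − (8) = 2.

y = 2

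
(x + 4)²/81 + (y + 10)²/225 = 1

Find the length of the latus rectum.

Center (-4, -10). The larger denominator 225 sits under the y-term, so the major axis is vertical; a² = 225, b² = 81.
Latus rectum length = 2b²/a = 2·81/15 = 54/5.

54/5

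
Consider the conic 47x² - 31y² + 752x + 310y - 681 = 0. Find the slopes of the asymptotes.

Group: 47(x² + 16x) -31(y² - 10y) = 681
47(x + 8)² -31(y - 5)² = 681 + 3008 - 775 = 2914
Divide through by 2914 to get (x + 8)²/62 - (y - 5)²/94 = 1.
Hyperbola, center (-8, 5), transverse axis horizontal; a² = 62, b² = 94.
For a horizontal hyperbola the asymptotes have slope ±b/a.
Here that is ±√94/√62 = ±√1457/31.

√1457/31 and -√1457/31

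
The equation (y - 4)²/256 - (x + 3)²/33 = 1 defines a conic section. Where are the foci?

(-3, -13) and (-3, 21)

Center (-3, 4). The positive term is the y-term, so the transverse axis is vertical; a² = 256, b² = 33.
c² = a² + b² = 256 + 33 = 289, so c = 17.
Foci lie on the vertical axis through the center: (h, k ± c).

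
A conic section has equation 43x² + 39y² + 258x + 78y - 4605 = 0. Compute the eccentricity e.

e = 2√43/43

Group the x- and y-terms: 43(x² + 6x) + 39(y² + 2y) = 4605
43(x + 3)² + 39(y + 1)² = 4605 + 387 + 39 = 5031
Divide through by 5031 to get (x + 3)²/117 + (y + 1)²/129 = 1.
Ellipse, center (-3, -1), major axis vertical; a² = 129, b² = 117.
c² = a² - b² = 12, so c = 2√3.
e = c/a = 2√3/√129 = 2√43/43.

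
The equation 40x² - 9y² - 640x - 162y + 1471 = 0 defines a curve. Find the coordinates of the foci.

Rearranging, 40(x² - 16x) -9(y² + 18y) = -1471.
Completing the square gives 40(x - 8)² -9(y + 9)² = -1471 + 2560 - 729 = 360.
Divide by 360: (x - 8)²/9 - (y + 9)²/40 = 1
Hyperbola, center (8, -9), transverse axis horizontal; a² = 9, b² = 40.
c² = a² + b² = 9 + 40 = 49, so c = 7.
Foci lie on the horizontal axis through the center: (h ± c, k).

(1, -9) and (15, -9)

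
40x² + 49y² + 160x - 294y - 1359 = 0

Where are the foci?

Rearranging, 40(x² + 4x) + 49(y² - 6y) = 1359.
40(x + 2)² + 49(y - 3)² = 1359 + 160 + 441 = 1960
Divide through by 1960 to get (x + 2)²/49 + (y - 3)²/40 = 1.
Ellipse, center (-2, 3), major axis horizontal; a² = 49, b² = 40.
c² = a² - b² = 49 - 40 = 9, so c = 3.
Foci lie on the horizontal axis through the center: (h ± c, k).

(-5, 3) and (1, 3)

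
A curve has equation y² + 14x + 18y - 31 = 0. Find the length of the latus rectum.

14

Only y is squared. Complete the square in y: (y + 9)² = -14(x - 8).
Vertex (8, -9); 4p = -14 so p = -7/2. Opens left.
Latus rectum length = |4p| = 14.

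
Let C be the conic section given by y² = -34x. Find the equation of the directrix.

x = 17/2

Vertex (0, 0); 4p = -34 so p = -17/2. Opens left.
Directrix is the vertical line x = h − p = 0 − (-17/2) = 17/2.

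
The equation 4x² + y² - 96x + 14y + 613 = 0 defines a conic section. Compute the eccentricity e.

e = √3/2

Group the x- and y-terms: 4(x² - 24x) + (y² + 14y) = -613
Complete the square: 4(x - 12)² + (y + 7)² = -613 + 576 + 49 = 12
Dividing both sides by 12: (x - 12)²/3 + (y + 7)²/12 = 1
Ellipse, center (12, -7), major axis vertical; a² = 12, b² = 3.
c² = a² - b² = 9, so c = 3.
e = c/a = 3/2√3 = √3/2.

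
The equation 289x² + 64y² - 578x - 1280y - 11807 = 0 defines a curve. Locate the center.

Group the x- and y-terms: 289(x² - 2x) + 64(y² - 20y) = 11807
Completing the square gives 289(x - 1)² + 64(y - 10)² = 11807 + 289 + 6400 = 18496.
Divide through by 18496 to get (x - 1)²/64 + (y - 10)²/289 = 1.
Ellipse with center (1, 10).

(1, 10)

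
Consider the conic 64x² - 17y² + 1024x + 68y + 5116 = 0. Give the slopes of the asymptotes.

64(x² + 16x) -17(y² - 4y) = -5116
Complete the square in x and y: 64(x + 8)² -17(y - 2)² = -5116 + 4096 - 68 = -1088
Divide by -1088: (y - 2)²/64 - (x + 8)²/17 = 1
Hyperbola, center (-8, 2), transverse axis vertical; a² = 64, b² = 17.
For a vertical hyperbola the asymptotes have slope ±a/b.
Here that is ±8/√17 = ±8√17/17.

8√17/17 and -8√17/17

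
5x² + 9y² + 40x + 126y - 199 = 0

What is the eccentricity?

e = 2/3

Collect terms: 5(x² + 8x) + 9(y² + 14y) = 199
5(x + 4)² + 9(y + 7)² = 199 + 80 + 441 = 720
Divide by 720: (x + 4)²/144 + (y + 7)²/80 = 1
Ellipse, center (-4, -7), major axis horizontal; a² = 144, b² = 80.
c² = a² - b² = 64, so c = 8.
e = c/a = 8/12 = 2/3.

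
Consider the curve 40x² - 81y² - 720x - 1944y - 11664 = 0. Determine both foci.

Group the x- and y-terms: 40(x² - 18x) -81(y² + 24y) = 11664
Complete the square: 40(x - 9)² -81(y + 12)² = 11664 + 3240 - 11664 = 3240
Divide by 3240: (x - 9)²/81 - (y + 12)²/40 = 1
Hyperbola, center (9, -12), transverse axis horizontal; a² = 81, b² = 40.
c² = a² + b² = 81 + 40 = 121, so c = 11.
Foci lie on the horizontal axis through the center: (h ± c, k).

(-2, -12) and (20, -12)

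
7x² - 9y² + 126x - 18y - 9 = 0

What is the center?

Collect terms: 7(x² + 18x) -9(y² + 2y) = 9
Completing the square gives 7(x + 9)² -9(y + 1)² = 9 + 567 - 9 = 567.
Dividing both sides by 567: (x + 9)²/81 - (y + 1)²/63 = 1
Hyperbola with center (-9, -1).

(-9, -1)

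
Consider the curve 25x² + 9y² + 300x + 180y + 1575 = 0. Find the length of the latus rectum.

Group: 25(x² + 12x) + 9(y² + 20y) = -1575
Complete the square: 25(x + 6)² + 9(y + 10)² = -1575 + 900 + 900 = 225
Divide by 225: (x + 6)²/9 + (y + 10)²/25 = 1
Ellipse, center (-6, -10), major axis vertical; a² = 25, b² = 9.
Latus rectum length = 2b²/a = 2·9/5 = 18/5.

18/5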